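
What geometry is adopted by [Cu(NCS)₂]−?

Each isothiocyanate is −1; balancing the −1 overall charge requires Cu(I).
Cu sits in group 11, so the d-electron count is 11 − 1 = 10.
With 2 monodentate ligands the coordination number is 2.
A d¹⁰ ion with only two ligands adopts a linear arrangement (sp hybridisation; no CFSE preference).

linear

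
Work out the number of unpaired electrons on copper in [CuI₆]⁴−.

Ligand charges: each iodide is −1. With an overall charge of −4 the copper centre must be in the +2 oxidation state.
Cu sits in group 11, so the d-electron count is 11 − 2 = 9.
In an octahedral field the d⁹ configuration is t₂g⁶e_g³ (only one arrangement possible), giving 1 unpaired electron.

1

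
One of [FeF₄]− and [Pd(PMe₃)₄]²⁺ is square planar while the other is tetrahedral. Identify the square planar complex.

[Pd(PMe₃)₄]²⁺

For [FeF₄]−: Each fluoride is −1; balancing the −1 overall charge requires Fe(III). Fe sits in group 8, so the d-electron count is 8 − 3 = 5. A high-spin d⁵ ion has zero CFSE in either geometry, so four ligands adopt the sterically favoured tetrahedral geometry. → tetrahedral.
For [Pd(PMe₃)₄]²⁺: Summing ligand charges against the +2 overall charge gives an oxidation state of +2 for palladium. Pd sits in group 10, so the d-electron count is 10 − 2 = 8. A 4d d⁸ ion has a large crystal-field splitting; square planar leaves the high-energy d_{x²−y²} orbital empty and maximises CFSE. → square planar.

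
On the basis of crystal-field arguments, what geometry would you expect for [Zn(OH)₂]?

Summing ligand charges against the 0 overall charge gives an oxidation state of +2 for zinc.
Zn sits in group 12, so the d-electron count is 12 − 2 = 10.
With 2 monodentate ligands the coordination number is 2.
A d¹⁰ ion with only two ligands adopts a linear arrangement (sp hybridisation; no CFSE preference).

linear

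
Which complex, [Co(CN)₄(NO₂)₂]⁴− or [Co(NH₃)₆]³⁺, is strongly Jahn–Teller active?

[Co(CN)₄(NO₂)₂]⁴−: Each cyanide is −1; each nitro (N-bound nitrite) is −1; balancing the −4 overall charge requires Co(II). Cobalt is a group-9 element; Co(II) is therefore d⁷. Cyanide and nitro (N-bound nitrite) are strong-field ligands (high in the spectrochemical series) for a first-row metal, so the complex is low-spin. The t₂g⁶e_g¹ (low-spin) configuration has an unevenly filled e_g set; the Jahn–Teller theorem predicts a tetragonal distortion (typically axial elongation) to lift the degeneracy.
[Co(NH₃)₆]³⁺: Summing ligand charges against the +3 overall charge gives an oxidation state of +3 for cobalt. Co sits in group 9, so the d-electron count is 9 − 3 = 6. Co(III) has an exceptionally large octahedral splitting and is low-spin with essentially every ligand except fluoride. The d⁶ configuration leaves the e_g set evenly filled (or empty) — no strong Jahn–Teller driving force.

[Co(CN)₄(NO₂)₂]⁴−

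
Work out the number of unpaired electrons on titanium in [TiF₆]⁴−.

2 unpaired electrons

Each fluoride is −1; balancing the −4 overall charge requires Ti(II).
Titanium is a group-4 element; Ti(II) is therefore d².
In an octahedral field the d² configuration is t₂g²e_g⁰ (only one arrangement possible), giving 2 unpaired electrons.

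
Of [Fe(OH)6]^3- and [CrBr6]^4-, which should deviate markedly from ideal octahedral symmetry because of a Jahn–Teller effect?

[Fe(OH)6]^3-: Each hydroxide is −1; balancing the −3 overall charge requires Fe(III). Iron is a group-8 element; Fe(III) is therefore d⁵. Hydroxide is a weak-field ligand for a first-row metal, so the complex is high-spin. The d⁵ configuration leaves the e_g set evenly filled (or empty) — no strong Jahn–Teller driving force.
[CrBr6]^4-: Summing ligand charges against the −4 overall charge gives an oxidation state of +2 for chromium. Cr sits in group 6, so the d-electron count is 6 − 2 = 4. Bromide is a weak-field ligand for a first-row metal, so the complex is high-spin. The t₂g³e_g¹ (high-spin) configuration has an unevenly filled e_g set; the Jahn–Teller theorem predicts a tetragonal distortion (typically axial elongation) to lift the degeneracy.

[CrBr6]^4-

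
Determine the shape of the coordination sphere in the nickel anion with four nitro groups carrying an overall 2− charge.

square planar

Each nitro (N-bound nitrite) is −1; balancing the −2 overall charge requires Ni(II).
Group 10 minus oxidation state 2 gives a d⁸ configuration.
Coordination number: 4.
Nitro (N-bound nitrite) is a strong-field ligand (high in the spectrochemical series).
A 3d d⁸ ion with strong-field ligands gains enough CFSE to favour square planar over tetrahedral.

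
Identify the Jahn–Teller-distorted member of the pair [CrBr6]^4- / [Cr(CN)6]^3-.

[CrBr6]^4-

[CrBr6]^4-: Ligand charges: each bromide is −1. With an overall charge of −4 the chromium centre must be in the +2 oxidation state. Group 6 minus oxidation state 2 gives a d⁴ configuration. Bromide is a weak-field ligand for a first-row metal, so the complex is high-spin. The t₂g³e_g¹ (high-spin) configuration has an unevenly filled e_g set; the Jahn–Teller theorem predicts a tetragonal distortion (typically axial elongation) to lift the degeneracy.
[Cr(CN)6]^3-: Summing ligand charges against the −3 overall charge gives an oxidation state of +3 for chromium. Group 6 minus oxidation state 3 gives a d³ configuration. The d³ configuration leaves the e_g set evenly filled (or empty) — no strong Jahn–Teller driving force.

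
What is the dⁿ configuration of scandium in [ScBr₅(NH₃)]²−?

Summing ligand charges against the −2 overall charge gives an oxidation state of +3 for scandium.
Scandium is a group-3 element; Sc(III) is therefore d⁰.

d⁰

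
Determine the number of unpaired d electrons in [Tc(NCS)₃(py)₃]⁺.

3 unpaired electrons

Each isothiocyanate is −1; pyridine is neutral; balancing the +1 overall charge requires Tc(IV).
Tc sits in group 7, so the d-electron count is 7 − 4 = 3.
In an octahedral field the d³ configuration is t₂g³e_g⁰ (only one arrangement possible), giving 3 unpaired electrons.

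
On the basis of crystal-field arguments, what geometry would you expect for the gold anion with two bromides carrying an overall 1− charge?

linear

Ligand charges: each bromide is −1. With an overall charge of −1 the gold centre must be in the +1 oxidation state.
Gold is a group-11 element; Au(I) is therefore d¹⁰.
With 2 monodentate ligands the coordination number is 2.
A d¹⁰ ion with only two ligands adopts a linear arrangement (sp hybridisation; no CFSE preference).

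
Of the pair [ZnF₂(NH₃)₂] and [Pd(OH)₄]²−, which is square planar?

For [ZnF₂(NH₃)₂]: Each fluoride is −1; ammonia is neutral; balancing the 0 overall charge requires Zn(II). Zn sits in group 12, so the d-electron count is 12 − 2 = 10. A d¹⁰ ion has no crystal-field stabilisation preference between square planar and tetrahedral, so four ligands adopt the sterically favoured tetrahedral geometry. → tetrahedral.
For [Pd(OH)₄]²−: Ligand charges: each hydroxide is −1. With an overall charge of −2 the palladium centre must be in the +2 oxidation state. Pd sits in group 10, so the d-electron count is 10 − 2 = 8. A 4d d⁸ ion has a large crystal-field splitting; square planar leaves the high-energy d_{x²−y²} orbital empty and maximises CFSE. → square planar.

[Pd(OH)₄]²−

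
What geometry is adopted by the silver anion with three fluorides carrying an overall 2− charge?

trigonal planar

Ligand charges: each fluoride is −1. With an overall charge of −2 the silver centre must be in the +1 oxidation state.
Silver is a group-11 element; Ag(I) is therefore d¹⁰.
With 3 monodentate ligands the coordination number is 3.
Three ligands around a d¹⁰ centre minimise repulsion in a trigonal-planar arrangement.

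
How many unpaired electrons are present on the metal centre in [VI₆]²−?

Ligand charges: each iodide is −1. With an overall charge of −2 the vanadium centre must be in the +4 oxidation state.
V sits in group 5, so the d-electron count is 5 − 4 = 1.
In an octahedral field the d¹ configuration is t₂g¹e_g⁰ (only one arrangement possible), giving 1 unpaired electron.

1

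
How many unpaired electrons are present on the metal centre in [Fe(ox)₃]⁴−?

4 unpaired electrons

Summing ligand charges against the −4 overall charge gives an oxidation state of +2 for iron.
Fe sits in group 8, so the d-electron count is 8 − 2 = 6.
Counting donor atoms: 3×oxalate (bidentate) → 6 donors. Coordination number = 6.
The spin state decides the count: Oxalate is a weak-field ligand for a first-row metal, so the complex is high-spin.
An octahedral high-spin d⁶ ion is t₂g⁴e_g², giving 4 unpaired electrons.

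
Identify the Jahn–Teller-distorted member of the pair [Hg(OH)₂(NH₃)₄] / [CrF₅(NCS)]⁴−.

[Hg(OH)₂(NH₃)₄]: Summing ligand charges against the 0 overall charge gives an oxidation state of +2 for mercury. Hg sits in group 12, so the d-electron count is 12 − 2 = 10. The d¹⁰ configuration leaves the e_g set evenly filled (or empty) — no strong Jahn–Teller driving force.
[CrF₅(NCS)]⁴−: Ligand charges: each fluoride is −1; each isothiocyanate is −1. With an overall charge of −4 the chromium centre must be in the +2 oxidation state. Group 6 minus oxidation state 2 gives a d⁴ configuration. Fluoride and isothiocyanate are weak-field ligands for a first-row metal, so the complex is high-spin. The t₂g³e_g¹ (high-spin) configuration has an unevenly filled e_g set; the Jahn–Teller theorem predicts a tetragonal distortion (typically axial elongation) to lift the degeneracy.

[CrF₅(NCS)]⁴−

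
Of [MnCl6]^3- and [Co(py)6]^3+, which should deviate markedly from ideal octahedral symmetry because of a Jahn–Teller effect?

[MnCl6]^3-

[MnCl6]^3-: Each chloride is −1; balancing the −3 overall charge requires Mn(III). Mn sits in group 7, so the d-electron count is 7 − 3 = 4. Chloride is a weak-field ligand for a first-row metal, so the complex is high-spin. The t₂g³e_g¹ (high-spin) configuration has an unevenly filled e_g set; the Jahn–Teller theorem predicts a tetragonal distortion (typically axial elongation) to lift the degeneracy.
[Co(py)6]^3+: Summing ligand charges against the +3 overall charge gives an oxidation state of +3 for cobalt. Cobalt is a group-9 element; Co(III) is therefore d⁶. Co(III) has an exceptionally large octahedral splitting and is low-spin with essentially every ligand except fluoride. The d⁶ configuration leaves the e_g set evenly filled (or empty) — no strong Jahn–Teller driving force.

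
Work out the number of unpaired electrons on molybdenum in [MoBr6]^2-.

2 unpaired electrons

Summing ligand charges against the −2 overall charge gives an oxidation state of +4 for molybdenum.
Mo sits in group 6, so the d-electron count is 6 − 4 = 2.
In an octahedral field the d² configuration is t₂g²e_g⁰ (only one arrangement possible), giving 2 unpaired electrons.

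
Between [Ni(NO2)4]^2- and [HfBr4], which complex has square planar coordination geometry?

For [Ni(NO2)4]^2-: Each nitro (N-bound nitrite) is −1; balancing the −2 overall charge requires Ni(II). Ni sits in group 10, so the d-electron count is 10 − 2 = 8. Nitro (N-bound nitrite) is a strong-field ligand (high in the spectrochemical series). A 3d d⁸ ion with strong-field ligands gains enough CFSE to favour square planar over tetrahedral. → square planar.
For [HfBr4]: Ligand charges: each bromide is −1. With an overall charge of 0 the hafnium centre must be in the +4 oxidation state. Hafnium is a group-4 element; Hf(IV) is therefore d⁰. A d⁰ ion has no crystal-field stabilisation preference between square planar and tetrahedral, so four ligands adopt the sterically favoured tetrahedral geometry. → tetrahedral.

[Ni(NO2)4]^2-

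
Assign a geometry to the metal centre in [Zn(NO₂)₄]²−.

tetrahedral

Each nitro (N-bound nitrite) is −1; balancing the −2 overall charge requires Zn(II).
Zinc is a group-12 element; Zn(II) is therefore d¹⁰.
Coordination number: 4.
A d¹⁰ ion has no crystal-field stabilisation preference between square planar and tetrahedral, so four ligands adopt the sterically favoured tetrahedral geometry.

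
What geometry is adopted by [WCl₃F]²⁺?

tetrahedral

Summing ligand charges against the +2 overall charge gives an oxidation state of +6 for tungsten.
Tungsten is a group-6 element; W(VI) is therefore d⁰.
With 4 monodentate ligands the coordination number is 4.
A d⁰ ion has no crystal-field stabilisation preference between square planar and tetrahedral, so four ligands adopt the sterically favoured tetrahedral geometry.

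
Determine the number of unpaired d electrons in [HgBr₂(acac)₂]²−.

0 unpaired electrons

Each bromide is −1; each acetylacetonate is −1; balancing the −2 overall charge requires Hg(II).
Group 12 minus oxidation state 2 gives a d¹⁰ configuration.
Counting donor atoms: 2×bromide (monodentate) → 2 donors; 2×acetylacetonate (bidentate) → 4 donors. Coordination number = 6.
In an octahedral field the d¹⁰ configuration is t₂g⁶e_g⁴, giving 0 unpaired electrons.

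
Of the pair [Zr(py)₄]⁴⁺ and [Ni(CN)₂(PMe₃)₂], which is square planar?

[Ni(CN)₂(PMe₃)₂]

For [Zr(py)₄]⁴⁺: Summing ligand charges against the +4 overall charge gives an oxidation state of +4 for zirconium. Zr sits in group 4, so the d-electron count is 4 − 4 = 0. A d⁰ ion has no crystal-field stabilisation preference between square planar and tetrahedral, so four ligands adopt the sterically favoured tetrahedral geometry. → tetrahedral.
For [Ni(CN)₂(PMe₃)₂]: Each cyanide is −1; trimethylphosphine is neutral; balancing the 0 overall charge requires Ni(II). Group 10 minus oxidation state 2 gives a d⁸ configuration. Cyanide and trimethylphosphine are strong-field ligands (high in the spectrochemical series). A 3d d⁸ ion with strong-field ligands gains enough CFSE to favour square planar over tetrahedral. → square planar.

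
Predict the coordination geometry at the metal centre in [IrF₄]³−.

Summing ligand charges against the −3 overall charge gives an oxidation state of +1 for iridium.
Group 9 minus oxidation state 1 gives a d⁸ configuration.
With 4 monodentate ligands the coordination number is 4.
A 5d d⁸ ion has a large crystal-field splitting; square planar leaves the high-energy d_{x²−y²} orbital empty and maximises CFSE.

square planar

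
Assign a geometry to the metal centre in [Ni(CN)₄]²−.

Summing ligand charges against the −2 overall charge gives an oxidation state of +2 for nickel.
Ni sits in group 10, so the d-electron count is 10 − 2 = 8.
With 4 monodentate ligands the coordination number is 4.
Cyanide is a strong-field ligand (high in the spectrochemical series).
A 3d d⁸ ion with strong-field ligands gains enough CFSE to favour square planar over tetrahedral.

square planar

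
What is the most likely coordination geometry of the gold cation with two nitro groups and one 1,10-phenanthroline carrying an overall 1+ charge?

Ligand charges: each nitro (N-bound nitrite) is −1; 1,10-phenanthroline is neutral. With an overall charge of +1 the gold centre must be in the +3 oxidation state.
Group 11 minus oxidation state 3 gives a d⁸ configuration.
Counting donor atoms: 2×nitro (N-bound nitrite) (monodentate) → 2 donors; 1×1,10-phenanthroline (bidentate) → 2 donors. Coordination number = 4.
A 5d d⁸ ion has a large crystal-field splitting; square planar leaves the high-energy d_{x²−y²} orbital empty and maximises CFSE.

square planar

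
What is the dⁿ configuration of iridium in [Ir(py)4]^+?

d⁸

Pyridine is neutral; balancing the +1 overall charge requires Ir(I).
Group 9 minus oxidation state 1 gives a d⁸ configuration.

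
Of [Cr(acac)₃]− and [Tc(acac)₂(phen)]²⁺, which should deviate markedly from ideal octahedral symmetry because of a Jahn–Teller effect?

[Cr(acac)₃]−

[Cr(acac)₃]−: Each acetylacetonate is −1; balancing the −1 overall charge requires Cr(II). Chromium is a group-6 element; Cr(II) is therefore d⁴. Acetylacetonate is a weak-field ligand for a first-row metal, so the complex is high-spin. The t₂g³e_g¹ (high-spin) configuration has an unevenly filled e_g set; the Jahn–Teller theorem predicts a tetragonal distortion (typically axial elongation) to lift the degeneracy.
[Tc(acac)₂(phen)]²⁺: Each acetylacetonate is −1; 1,10-phenanthroline is neutral; balancing the +2 overall charge requires Tc(IV). Tc sits in group 7, so the d-electron count is 7 − 4 = 3. The d³ configuration leaves the e_g set evenly filled (or empty) — no strong Jahn–Teller driving force.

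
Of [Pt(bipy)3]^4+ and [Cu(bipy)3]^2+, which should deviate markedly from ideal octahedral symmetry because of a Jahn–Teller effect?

[Cu(bipy)3]^2+

[Pt(bipy)3]^4+: 2,2′-bipyridine is neutral; balancing the +4 overall charge requires Pt(IV). Platinum is a group-10 element; Pt(IV) is therefore d⁶. A 5d ion has a large Δₒ and is invariably low-spin. The d⁶ configuration leaves the e_g set evenly filled (or empty) — no strong Jahn–Teller driving force.
[Cu(bipy)3]^2+: Summing ligand charges against the +2 overall charge gives an oxidation state of +2 for copper. Copper is a group-11 element; Cu(II) is therefore d⁹. The t₂g⁶e_g³ configuration has an unevenly filled e_g set; the Jahn–Teller theorem predicts a tetragonal distortion (typically axial elongation) to lift the degeneracy.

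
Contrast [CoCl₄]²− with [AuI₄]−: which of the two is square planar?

For [CoCl₄]²−: Each chloride is −1; balancing the −2 overall charge requires Co(II). Co sits in group 9, so the d-electron count is 9 − 2 = 7. For a high-spin 3d d⁷ ion with weak-field ligands the small Δₜ gives little square-planar CFSE advantage, so four ligands adopt the sterically favoured tetrahedral geometry. → tetrahedral.
For [AuI₄]−: Summing ligand charges against the −1 overall charge gives an oxidation state of +3 for gold. Gold is a group-11 element; Au(III) is therefore d⁸. A 5d d⁸ ion has a large crystal-field splitting; square planar leaves the high-energy d_{x²−y²} orbital empty and maximises CFSE. → square planar.

[AuI₄]−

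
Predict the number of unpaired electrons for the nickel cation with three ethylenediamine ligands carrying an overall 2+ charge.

Summing ligand charges against the +2 overall charge gives an oxidation state of +2 for nickel.
Group 10 minus oxidation state 2 gives a d⁸ configuration.
Counting donor atoms: 3×ethylenediamine (bidentate) → 6 donors. Coordination number = 6.
In an octahedral field the d⁸ configuration is t₂g⁶e_g² (only one arrangement possible), giving 2 unpaired electrons.

2 unpaired electrons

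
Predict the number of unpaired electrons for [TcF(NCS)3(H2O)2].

3

Ligand charges: each fluoride is −1; each isothiocyanate is −1; water is neutral. With an overall charge of 0 the technetium centre must be in the +4 oxidation state.
Technetium is a group-7 element; Tc(IV) is therefore d³.
In an octahedral field the d³ configuration is t₂g³e_g⁰ (only one arrangement possible), giving 3 unpaired electrons.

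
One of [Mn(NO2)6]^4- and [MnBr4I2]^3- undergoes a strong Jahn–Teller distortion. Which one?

[Mn(NO2)6]^4-: Ligand charges: each nitro (N-bound nitrite) is −1. With an overall charge of −4 the manganese centre must be in the +2 oxidation state. Manganese is a group-7 element; Mn(II) is therefore d⁵. Nitro (N-bound nitrite) is a strong-field ligand (high in the spectrochemical series) for a first-row metal, so the complex is low-spin. The d⁵ configuration leaves the e_g set evenly filled (or empty) — no strong Jahn–Teller driving force.
[MnBr4I2]^3-: Each bromide is −1; each iodide is −1; balancing the −3 overall charge requires Mn(III). Mn sits in group 7, so the d-electron count is 7 − 3 = 4. Bromide and iodide are weak-field ligands for a first-row metal, so the complex is high-spin. The t₂g³e_g¹ (high-spin) configuration has an unevenly filled e_g set; the Jahn–Teller theorem predicts a tetragonal distortion (typically axial elongation) to lift the degeneracy.

[MnBr4I2]^3-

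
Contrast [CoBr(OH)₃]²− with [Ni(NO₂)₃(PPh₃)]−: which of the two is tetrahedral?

[CoBr(OH)₃]²−

For [CoBr(OH)₃]²−: Each bromide is −1; each hydroxide is −1; balancing the −2 overall charge requires Co(II). Co sits in group 9, so the d-electron count is 9 − 2 = 7. For a high-spin 3d d⁷ ion with weak-field ligands the small Δₜ gives little square-planar CFSE advantage, so four ligands adopt the sterically favoured tetrahedral geometry. → tetrahedral.
For [Ni(NO₂)₃(PPh₃)]−: Ligand charges: each nitro (N-bound nitrite) is −1; triphenylphosphine is neutral. With an overall charge of −1 the nickel centre must be in the +2 oxidation state. Ni sits in group 10, so the d-electron count is 10 − 2 = 8. Nitro (N-bound nitrite) and triphenylphosphine are strong-field ligands (high in the spectrochemical series). A 3d d⁸ ion with strong-field ligands gains enough CFSE to favour square planar over tetrahedral. → square planar.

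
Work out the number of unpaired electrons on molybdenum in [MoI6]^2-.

Ligand charges: each iodide is −1. With an overall charge of −2 the molybdenum centre must be in the +4 oxidation state.
Molybdenum is a group-6 element; Mo(IV) is therefore d².
In an octahedral field the d² configuration is t₂g²e_g⁰ (only one arrangement possible), giving 2 unpaired electrons.

2 unpaired electrons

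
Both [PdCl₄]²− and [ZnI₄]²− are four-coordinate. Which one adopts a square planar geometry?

For [PdCl₄]²−: Ligand charges: each chloride is −1. With an overall charge of −2 the palladium centre must be in the +2 oxidation state. Group 10 minus oxidation state 2 gives a d⁸ configuration. A 4d d⁸ ion has a large crystal-field splitting; square planar leaves the high-energy d_{x²−y²} orbital empty and maximises CFSE. → square planar.
For [ZnI₄]²−: Ligand charges: each iodide is −1. With an overall charge of −2 the zinc centre must be in the +2 oxidation state. Group 12 minus oxidation state 2 gives a d¹⁰ configuration. A d¹⁰ ion has no crystal-field stabilisation preference between square planar and tetrahedral, so four ligands adopt the sterically favoured tetrahedral geometry. → tetrahedral.

[PdCl₄]²−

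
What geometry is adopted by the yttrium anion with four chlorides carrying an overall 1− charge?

tetrahedral

Ligand charges: each chloride is −1. With an overall charge of −1 the yttrium centre must be in the +3 oxidation state.
Y sits in group 3, so the d-electron count is 3 − 3 = 0.
Coordination number: 4.
A d⁰ ion has no crystal-field stabilisation preference between square planar and tetrahedral, so four ligands adopt the sterically favoured tetrahedral geometry.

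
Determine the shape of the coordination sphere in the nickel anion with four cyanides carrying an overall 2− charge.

Each cyanide is −1; balancing the −2 overall charge requires Ni(II).
Ni sits in group 10, so the d-electron count is 10 − 2 = 8.
With 4 monodentate ligands the coordination number is 4.
Cyanide is a strong-field ligand (high in the spectrochemical series).
A 3d d⁸ ion with strong-field ligands gains enough CFSE to favour square planar over tetrahedral.

square planar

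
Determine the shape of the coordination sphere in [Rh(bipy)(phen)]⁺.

square planar

Summing ligand charges against the +1 overall charge gives an oxidation state of +1 for rhodium.
Rhodium is a group-9 element; Rh(I) is therefore d⁸.
Counting donor atoms: 1×2,2′-bipyridine (bidentate) → 2 donors; 1×1,10-phenanthroline (bidentate) → 2 donors. Coordination number = 4.
A 4d d⁸ ion has a large crystal-field splitting; square planar leaves the high-energy d_{x²−y²} orbital empty and maximises CFSE.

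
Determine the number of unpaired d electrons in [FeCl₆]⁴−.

4

Each chloride is −1; balancing the −4 overall charge requires Fe(II).
Iron is a group-8 element; Fe(II) is therefore d⁶.
The spin state decides the count: Chloride is a weak-field ligand for a first-row metal, so the complex is high-spin.
An octahedral high-spin d⁶ ion is t₂g⁴e_g², giving 4 unpaired electrons.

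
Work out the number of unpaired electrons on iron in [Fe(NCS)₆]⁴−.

4 unpaired electrons

Ligand charges: each isothiocyanate is −1. With an overall charge of −4 the iron centre must be in the +2 oxidation state.
Fe sits in group 8, so the d-electron count is 8 − 2 = 6.
The spin state decides the count: Isothiocyanate is a weak-field ligand for a first-row metal, so the complex is high-spin.
An octahedral high-spin d⁶ ion is t₂g⁴e_g², giving 4 unpaired electrons.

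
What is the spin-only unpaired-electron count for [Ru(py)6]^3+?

1 unpaired electron

Summing ligand charges against the +3 overall charge gives an oxidation state of +3 for ruthenium.
Group 8 minus oxidation state 3 gives a d⁵ configuration.
The spin state decides the count: a 4d ion has a large Δₒ and is invariably low-spin.
An octahedral low-spin d⁵ ion is t₂g⁵e_g⁰, giving 1 unpaired electron.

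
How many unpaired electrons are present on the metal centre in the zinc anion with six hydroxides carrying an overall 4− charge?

0 unpaired electrons

Summing ligand charges against the −4 overall charge gives an oxidation state of +2 for zinc.
Zinc is a group-12 element; Zn(II) is therefore d¹⁰.
In an octahedral field the d¹⁰ configuration is t₂g⁶e_g⁴, giving 0 unpaired electrons.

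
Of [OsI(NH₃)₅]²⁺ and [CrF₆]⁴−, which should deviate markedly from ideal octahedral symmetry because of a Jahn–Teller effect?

[OsI(NH₃)₅]²⁺: Each iodide is −1; ammonia is neutral; balancing the +2 overall charge requires Os(III). Osmium is a group-8 element; Os(III) is therefore d⁵. A 5d ion has a large Δₒ and is invariably low-spin. The d⁵ configuration leaves the e_g set evenly filled (or empty) — no strong Jahn–Teller driving force.
[CrF₆]⁴−: Each fluoride is −1; balancing the −4 overall charge requires Cr(II). Cr sits in group 6, so the d-electron count is 6 − 2 = 4. Fluoride is a weak-field ligand for a first-row metal, so the complex is high-spin. The t₂g³e_g¹ (high-spin) configuration has an unevenly filled e_g set; the Jahn–Teller theorem predicts a tetragonal distortion (typically axial elongation) to lift the degeneracy.

[CrF₆]⁴−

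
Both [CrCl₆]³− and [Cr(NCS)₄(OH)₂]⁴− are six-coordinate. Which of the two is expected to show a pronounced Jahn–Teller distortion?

[CrCl₆]³−: Ligand charges: each chloride is −1. With an overall charge of −3 the chromium centre must be in the +3 oxidation state. Chromium is a group-6 element; Cr(III) is therefore d³. The d³ configuration leaves the e_g set evenly filled (or empty) — no strong Jahn–Teller driving force.
[Cr(NCS)₄(OH)₂]⁴−: Summing ligand charges against the −4 overall charge gives an oxidation state of +2 for chromium. Chromium is a group-6 element; Cr(II) is therefore d⁴. Hydroxide and isothiocyanate are weak-field ligands for a first-row metal, so the complex is high-spin. The t₂g³e_g¹ (high-spin) configuration has an unevenly filled e_g set; the Jahn–Teller theorem predicts a tetragonal distortion (typically axial elongation) to lift the degeneracy.

[Cr(NCS)₄(OH)₂]⁴−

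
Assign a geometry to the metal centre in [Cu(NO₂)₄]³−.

Each nitro (N-bound nitrite) is −1; balancing the −3 overall charge requires Cu(I).
Group 11 minus oxidation state 1 gives a d¹⁰ configuration.
With 4 monodentate ligands the coordination number is 4.
A d¹⁰ ion has no crystal-field stabilisation preference between square planar and tetrahedral, so four ligands adopt the sterically favoured tetrahedral geometry.

tetrahedral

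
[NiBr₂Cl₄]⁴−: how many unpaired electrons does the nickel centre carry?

Each bromide is −1; each chloride is −1; balancing the −4 overall charge requires Ni(II).
Ni sits in group 10, so the d-electron count is 10 − 2 = 8.
In an octahedral field the d⁸ configuration is t₂g⁶e_g² (only one arrangement possible), giving 2 unpaired electrons.

2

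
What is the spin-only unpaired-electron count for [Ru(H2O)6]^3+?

1 unpaired electron

Water is neutral; balancing the +3 overall charge requires Ru(III).
Ruthenium is a group-8 element; Ru(III) is therefore d⁵.
The spin state decides the count: a 4d ion has a large Δₒ and is invariably low-spin.
An octahedral low-spin d⁵ ion is t₂g⁵e_g⁰, giving 1 unpaired electron.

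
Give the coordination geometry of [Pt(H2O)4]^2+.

square planar

Ligand charges: water is neutral. With an overall charge of +2 the platinum centre must be in the +2 oxidation state.
Group 10 minus oxidation state 2 gives a d⁸ configuration.
With 4 monodentate ligands the coordination number is 4.
A 5d d⁸ ion has a large crystal-field splitting; square planar leaves the high-energy d_{x²−y²} orbital empty and maximises CFSE.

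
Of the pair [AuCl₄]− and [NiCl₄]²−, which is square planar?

For [AuCl₄]−: Each chloride is −1; balancing the −1 overall charge requires Au(III). Group 11 minus oxidation state 3 gives a d⁸ configuration. A 5d d⁸ ion has a large crystal-field splitting; square planar leaves the high-energy d_{x²−y²} orbital empty and maximises CFSE. → square planar.
For [NiCl₄]²−: Summing ligand charges against the −2 overall charge gives an oxidation state of +2 for nickel. Group 10 minus oxidation state 2 gives a d⁸ configuration. Chloride is a weak-field ligand. With weak-field ligands the CFSE gain from square planar is small, so a 3d d⁸ ion takes the sterically preferred tetrahedral geometry. → tetrahedral.

[AuCl₄]−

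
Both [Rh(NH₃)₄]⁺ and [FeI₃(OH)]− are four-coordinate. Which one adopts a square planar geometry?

[Rh(NH₃)₄]⁺

For [Rh(NH₃)₄]⁺: Ligand charges: ammonia is neutral. With an overall charge of +1 the rhodium centre must be in the +1 oxidation state. Rhodium is a group-9 element; Rh(I) is therefore d⁸. A 4d d⁸ ion has a large crystal-field splitting; square planar leaves the high-energy d_{x²−y²} orbital empty and maximises CFSE. → square planar.
For [FeI₃(OH)]−: Ligand charges: each iodide is −1; each hydroxide is −1. With an overall charge of −1 the iron centre must be in the +3 oxidation state. Iron is a group-8 element; Fe(III) is therefore d⁵. A high-spin d⁵ ion has zero CFSE in either geometry, so four ligands adopt the sterically favoured tetrahedral geometry. → tetrahedral.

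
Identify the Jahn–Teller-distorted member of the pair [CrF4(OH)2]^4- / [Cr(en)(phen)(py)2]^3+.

[CrF4(OH)2]^4-

[CrF4(OH)2]^4-: Summing ligand charges against the −4 overall charge gives an oxidation state of +2 for chromium. Group 6 minus oxidation state 2 gives a d⁴ configuration. Fluoride and hydroxide are weak-field ligands for a first-row metal, so the complex is high-spin. The t₂g³e_g¹ (high-spin) configuration has an unevenly filled e_g set; the Jahn–Teller theorem predicts a tetragonal distortion (typically axial elongation) to lift the degeneracy.
[Cr(en)(phen)(py)2]^3+: Summing ligand charges against the +3 overall charge gives an oxidation state of +3 for chromium. Chromium is a group-6 element; Cr(III) is therefore d³. The d³ configuration leaves the e_g set evenly filled (or empty) — no strong Jahn–Teller driving force.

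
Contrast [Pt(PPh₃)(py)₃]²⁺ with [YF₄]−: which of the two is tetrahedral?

[YF₄]−

For [Pt(PPh₃)(py)₃]²⁺: Triphenylphosphine is neutral; pyridine is neutral; balancing the +2 overall charge requires Pt(II). Group 10 minus oxidation state 2 gives a d⁸ configuration. A 5d d⁸ ion has a large crystal-field splitting; square planar leaves the high-energy d_{x²−y²} orbital empty and maximises CFSE. → square planar.
For [YF₄]−: Each fluoride is −1; balancing the −1 overall charge requires Y(III). Y sits in group 3, so the d-electron count is 3 − 3 = 0. A d⁰ ion has no crystal-field stabilisation preference between square planar and tetrahedral, so four ligands adopt the sterically favoured tetrahedral geometry. → tetrahedral.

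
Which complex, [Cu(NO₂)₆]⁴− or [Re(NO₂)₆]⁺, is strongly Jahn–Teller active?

[Cu(NO₂)₆]⁴−: Ligand charges: each nitro (N-bound nitrite) is −1. With an overall charge of −4 the copper centre must be in the +2 oxidation state. Group 11 minus oxidation state 2 gives a d⁹ configuration. The t₂g⁶e_g³ configuration has an unevenly filled e_g set; the Jahn–Teller theorem predicts a tetragonal distortion (typically axial elongation) to lift the degeneracy.
[Re(NO₂)₆]⁺: Each nitro (N-bound nitrite) is −1; balancing the +1 overall charge requires Re(VII). Group 7 minus oxidation state 7 gives a d⁰ configuration. The d⁰ configuration leaves the e_g set evenly filled (or empty) — no strong Jahn–Teller driving force.

[Cu(NO₂)₆]⁴−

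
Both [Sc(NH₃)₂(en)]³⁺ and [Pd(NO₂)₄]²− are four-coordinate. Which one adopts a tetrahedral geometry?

[Sc(NH₃)₂(en)]³⁺

For [Sc(NH₃)₂(en)]³⁺: Summing ligand charges against the +3 overall charge gives an oxidation state of +3 for scandium. Scandium is a group-3 element; Sc(III) is therefore d⁰. A d⁰ ion has no crystal-field stabilisation preference between square planar and tetrahedral, so four ligands adopt the sterically favoured tetrahedral geometry. → tetrahedral.
For [Pd(NO₂)₄]²−: Each nitro (N-bound nitrite) is −1; balancing the −2 overall charge requires Pd(II). Group 10 minus oxidation state 2 gives a d⁸ configuration. A 4d d⁸ ion has a large crystal-field splitting; square planar leaves the high-energy d_{x²−y²} orbital empty and maximises CFSE. → square planar.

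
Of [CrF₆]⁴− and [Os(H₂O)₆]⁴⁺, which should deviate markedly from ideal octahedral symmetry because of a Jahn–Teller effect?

[CrF₆]⁴−: Ligand charges: each fluoride is −1. With an overall charge of −4 the chromium centre must be in the +2 oxidation state. Chromium is a group-6 element; Cr(II) is therefore d⁴. Fluoride is a weak-field ligand for a first-row metal, so the complex is high-spin. The t₂g³e_g¹ (high-spin) configuration has an unevenly filled e_g set; the Jahn–Teller theorem predicts a tetragonal distortion (typically axial elongation) to lift the degeneracy.
[Os(H₂O)₆]⁴⁺: Summing ligand charges against the +4 overall charge gives an oxidation state of +4 for osmium. Osmium is a group-8 element; Os(IV) is therefore d⁴. A 5d ion has a large Δₒ and is invariably low-spin. The d⁴ configuration leaves the e_g set evenly filled (or empty) — no strong Jahn–Teller driving force.

[CrF₆]⁴−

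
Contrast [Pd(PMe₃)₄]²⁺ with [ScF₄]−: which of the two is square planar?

For [Pd(PMe₃)₄]²⁺: Summing ligand charges against the +2 overall charge gives an oxidation state of +2 for palladium. Group 10 minus oxidation state 2 gives a d⁸ configuration. A 4d d⁸ ion has a large crystal-field splitting; square planar leaves the high-energy d_{x²−y²} orbital empty and maximises CFSE. → square planar.
For [ScF₄]−: Summing ligand charges against the −1 overall charge gives an oxidation state of +3 for scandium. Group 3 minus oxidation state 3 gives a d⁰ configuration. A d⁰ ion has no crystal-field stabilisation preference between square planar and tetrahedral, so four ligands adopt the sterically favoured tetrahedral geometry. → tetrahedral.

[Pd(PMe₃)₄]²⁺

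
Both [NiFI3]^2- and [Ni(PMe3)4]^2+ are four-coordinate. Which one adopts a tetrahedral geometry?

[NiFI3]^2-

For [NiFI3]^2-: Summing ligand charges against the −2 overall charge gives an oxidation state of +2 for nickel. Ni sits in group 10, so the d-electron count is 10 − 2 = 8. Fluoride and iodide are weak-field ligands. With weak-field ligands the CFSE gain from square planar is small, so a 3d d⁸ ion takes the sterically preferred tetrahedral geometry. → tetrahedral.
For [Ni(PMe3)4]^2+: Trimethylphosphine is neutral; balancing the +2 overall charge requires Ni(II). Group 10 minus oxidation state 2 gives a d⁸ configuration. Trimethylphosphine is a strong-field ligand (high in the spectrochemical series). A 3d d⁸ ion with strong-field ligands gains enough CFSE to favour square planar over tetrahedral. → square planar.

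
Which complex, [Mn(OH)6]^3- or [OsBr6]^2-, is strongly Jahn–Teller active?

[Mn(OH)6]^3-

[Mn(OH)6]^3-: Each hydroxide is −1; balancing the −3 overall charge requires Mn(III). Manganese is a group-7 element; Mn(III) is therefore d⁴. Hydroxide is a weak-field ligand for a first-row metal, so the complex is high-spin. The t₂g³e_g¹ (high-spin) configuration has an unevenly filled e_g set; the Jahn–Teller theorem predicts a tetragonal distortion (typically axial elongation) to lift the degeneracy.
[OsBr6]^2-: Ligand charges: each bromide is −1. With an overall charge of −2 the osmium centre must be in the +4 oxidation state. Os sits in group 8, so the d-electron count is 8 − 4 = 4. A 5d ion has a large Δₒ and is invariably low-spin. The d⁴ configuration leaves the e_g set evenly filled (or empty) — no strong Jahn–Teller driving force.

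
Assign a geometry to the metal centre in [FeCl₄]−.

tetrahedral

Each chloride is −1; balancing the −1 overall charge requires Fe(III).
Group 8 minus oxidation state 3 gives a d⁵ configuration.
Coordination number: 4.
Chloride is a weak-field ligand.
A high-spin d⁵ ion has zero CFSE in either geometry, so four ligands adopt the sterically favoured tetrahedral geometry.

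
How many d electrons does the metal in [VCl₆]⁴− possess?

d3

Summing ligand charges against the −4 overall charge gives an oxidation state of +2 for vanadium.
V sits in group 5, so the d-electron count is 5 − 2 = 3.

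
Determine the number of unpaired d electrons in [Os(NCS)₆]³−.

Summing ligand charges against the −3 overall charge gives an oxidation state of +3 for osmium.
Os sits in group 8, so the d-electron count is 8 − 3 = 5.
The spin state decides the count: a 5d ion has a large Δₒ and is invariably low-spin.
An octahedral low-spin d⁵ ion is t₂g⁵e_g⁰, giving 1 unpaired electron.

1 unpaired electron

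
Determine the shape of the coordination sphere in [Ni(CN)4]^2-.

square planar

Summing ligand charges against the −2 overall charge gives an oxidation state of +2 for nickel.
Ni sits in group 10, so the d-electron count is 10 − 2 = 8.
With 4 monodentate ligands the coordination number is 4.
Cyanide is a strong-field ligand (high in the spectrochemical series).
A 3d d⁸ ion with strong-field ligands gains enough CFSE to favour square planar over tetrahedral.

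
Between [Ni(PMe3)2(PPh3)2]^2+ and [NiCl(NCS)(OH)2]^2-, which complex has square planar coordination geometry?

For [Ni(PMe3)2(PPh3)2]^2+: Trimethylphosphine is neutral; triphenylphosphine is neutral; balancing the +2 overall charge requires Ni(II). Ni sits in group 10, so the d-electron count is 10 − 2 = 8. Trimethylphosphine and triphenylphosphine are strong-field ligands (high in the spectrochemical series). A 3d d⁸ ion with strong-field ligands gains enough CFSE to favour square planar over tetrahedral. → square planar.
For [NiCl(NCS)(OH)2]^2-: Ligand charges: each chloride is −1; each isothiocyanate is −1; each hydroxide is −1. With an overall charge of −2 the nickel centre must be in the +2 oxidation state. Nickel is a group-10 element; Ni(II) is therefore d⁸. Chloride, hydroxide, and isothiocyanate are weak-field ligands. With weak-field ligands the CFSE gain from square planar is small, so a 3d d⁸ ion takes the sterically preferred tetrahedral geometry. → tetrahedral.

[Ni(PMe3)2(PPh3)2]^2+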